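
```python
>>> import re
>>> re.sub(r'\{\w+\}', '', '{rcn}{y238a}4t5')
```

'4t5'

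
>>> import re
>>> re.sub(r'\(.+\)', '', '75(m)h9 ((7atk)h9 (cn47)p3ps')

'75p3ps'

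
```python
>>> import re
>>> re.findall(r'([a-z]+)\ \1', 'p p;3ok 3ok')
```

`\1` is not a pattern — it's the concrete string captured by group 1, re-applied verbatim.
`findall` collects group 1 from the one match (1 total).

['p']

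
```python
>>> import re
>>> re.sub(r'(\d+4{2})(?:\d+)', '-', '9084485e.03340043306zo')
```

'-e.03340043306zo'

The pattern matches one or more of a digit, then exactly 2 of a literal '4' (captured); then one or more of a digit (non-capturing group).
Matches: at [0:7] → '9084485'.
Each match is replaced by '-'.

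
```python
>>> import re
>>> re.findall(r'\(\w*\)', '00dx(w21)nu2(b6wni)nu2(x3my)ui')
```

Scanning left to right: at [4:9] → '(w21)'; at [12:19] → '(b6wni)'; at [22:28] → '(x3my)'.
`findall` yields the raw match text (3 of them) because the pattern has no groups.

['(w21)', '(b6wni)', '(x3my)']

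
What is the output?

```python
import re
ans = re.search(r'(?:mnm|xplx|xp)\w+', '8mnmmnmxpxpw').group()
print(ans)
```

mnmmnmxpxpw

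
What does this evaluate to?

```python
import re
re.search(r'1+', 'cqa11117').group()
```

'1111'

The match spans [3:7] → '1111'.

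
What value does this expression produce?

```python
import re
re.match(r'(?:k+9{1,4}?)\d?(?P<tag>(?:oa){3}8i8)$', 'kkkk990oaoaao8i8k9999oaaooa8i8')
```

None

With `match`, the pattern is implicitly anchored at the beginning.
Here the pattern fails at index 0, so the call returns None.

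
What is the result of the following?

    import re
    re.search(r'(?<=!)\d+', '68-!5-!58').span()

(4, 5)

Lookahead/lookbehind check context without consuming it, so the matched span excludes the asserted characters.
The match spans [4:5] → '5'.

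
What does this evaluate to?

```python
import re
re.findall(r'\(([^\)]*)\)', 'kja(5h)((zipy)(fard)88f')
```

Walking the string: at [3:7] match '(5h)', group 1 = '5h'; at [7:14] match '((zipy)', group 1 = '(zipy'; at [14:20] match '(fard)', group 1 = 'fard'.
With a single group, `findall` returns only what that group captured — 3 items.

['5h', '(zipy', 'fard']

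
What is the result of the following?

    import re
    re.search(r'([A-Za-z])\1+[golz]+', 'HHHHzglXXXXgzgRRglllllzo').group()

`\1` is not a pattern — it's the concrete string captured by group 1, re-applied verbatim.
`re.search` scans for the first position where the pattern succeeds.
The match spans [0:7] → 'HHHHzgl'.
Captured: group 1 = 'H'.

'HHHHzgl'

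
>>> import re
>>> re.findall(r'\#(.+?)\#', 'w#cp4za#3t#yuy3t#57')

The `?` after the quantifier makes it lazy — it takes as little as possible before letting the rest of the pattern try.
Walking the string: at [1:8] match '#cp4za#', group 1 = 'cp4za'; at [10:17] match '#yuy3t#', group 1 = 'yuy3t'.
With a single group, `findall` returns only what that group captured — 2 items.

['cp4za', 'yuy3t']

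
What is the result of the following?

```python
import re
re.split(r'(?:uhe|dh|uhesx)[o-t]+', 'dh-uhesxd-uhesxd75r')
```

['dh-', 'xd-', 'xd75r']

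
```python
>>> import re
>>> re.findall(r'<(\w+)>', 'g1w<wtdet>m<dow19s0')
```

['wtdet']

Scanning left to right: at [3:10] match '<wtdet>', group 1 = 'wtdet'.
Because there's exactly one group, `findall` drops the full match and keeps group 1 from the one hit.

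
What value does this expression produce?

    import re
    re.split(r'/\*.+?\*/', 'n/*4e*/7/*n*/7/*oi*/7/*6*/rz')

['n', '7', '7', '7', 'rz']

Matches to split on: at [1:7] → '/*4e*/'; at [8:13] → '/*n*/'; at [14:20] → '/*oi*/'; at [21:26] → '/*6*/'.
Each match becomes a cut point; 5 segments remain.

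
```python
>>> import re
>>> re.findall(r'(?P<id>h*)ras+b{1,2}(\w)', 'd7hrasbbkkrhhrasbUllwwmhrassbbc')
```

2 groups means each result is a tuple of 2 captured strings — 3 here.

[('h', 'k'), ('hh', 'U'), ('h', 'c')]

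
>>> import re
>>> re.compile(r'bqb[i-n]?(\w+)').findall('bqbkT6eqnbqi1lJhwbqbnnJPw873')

['T6eqnbqi1lJhwbqbnnJPw873']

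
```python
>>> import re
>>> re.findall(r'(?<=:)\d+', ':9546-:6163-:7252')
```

['9546', '6163', '7252']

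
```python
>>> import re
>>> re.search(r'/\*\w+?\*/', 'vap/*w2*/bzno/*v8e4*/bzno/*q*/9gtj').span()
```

`re.search` scans for the first position where the pattern succeeds.
The match spans [3:9] → '/*w2*/'.

(3, 9)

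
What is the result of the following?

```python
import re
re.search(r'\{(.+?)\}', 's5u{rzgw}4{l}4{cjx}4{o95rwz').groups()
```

The `?` after the quantifier makes it lazy — it takes as little as possible before letting the rest of the pattern try.
`re.search` scans for the first position where the pattern succeeds.
The match spans [3:9] → '{rzgw}'.
Captured: group 1 = 'rzgw'.

('rzgw',)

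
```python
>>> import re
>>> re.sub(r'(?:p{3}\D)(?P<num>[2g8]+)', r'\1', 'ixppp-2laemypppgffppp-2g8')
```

Each match is replaced using the text its own group 1 captured.

'ix2laemypppgff2g8'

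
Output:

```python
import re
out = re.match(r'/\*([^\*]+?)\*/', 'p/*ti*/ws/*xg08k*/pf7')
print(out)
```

None

`match` is anchored at position 0; if the pattern doesn't fit there, it returns None.
Here the string doesn't start with a match, so the call returns None.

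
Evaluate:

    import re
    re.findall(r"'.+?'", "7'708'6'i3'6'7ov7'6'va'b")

["'708'", "'i3'", "'7ov7'", "'va'"]

Because the quantifier is non-greedy, it stops expanding at the earliest point where the rest of the pattern can succeed.
With no groups in the pattern, `findall` gives back each whole match — 4 here.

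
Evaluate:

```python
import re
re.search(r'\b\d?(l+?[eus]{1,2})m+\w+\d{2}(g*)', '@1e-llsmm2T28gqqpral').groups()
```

('lls', 'g')

Pattern: a word boundary (`\b`, zero-width); then optionally a digit; then one or more of the literal 'l' (lazy), then 1 to 2 of one of [eus] (captured); then one or more of the literal 'm', then one or more of a word character, then exactly 2 of a digit; then zero or more of a literal 'g' (captured).
`re.search` scans for the first position where the pattern succeeds.
The match spans [4:14] → 'llsmm2T28g'.
Captured: group 1 = 'lls', group 2 = 'g'.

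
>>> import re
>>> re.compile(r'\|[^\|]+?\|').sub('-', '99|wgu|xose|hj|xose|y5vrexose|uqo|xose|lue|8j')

'99-xose-xose-uqo-lue|8j'

Every occurrence is swapped for '-'.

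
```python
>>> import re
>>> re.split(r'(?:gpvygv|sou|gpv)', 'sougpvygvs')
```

['', '', 's']

`|` is ordered: at each position the engine commits to the first alternative that works.
`split` removes every match and returns the 3 fragments in between.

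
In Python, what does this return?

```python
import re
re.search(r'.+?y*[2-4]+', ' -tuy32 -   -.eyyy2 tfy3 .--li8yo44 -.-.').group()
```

The pattern matches one or more of any character (lazy); then zero or more of a literal 'y', then one or more of a character in [2-4].
Because the quantifier is non-greedy, it stops expanding at the earliest point where the rest of the pattern can succeed.
`re.search` tries every starting position until one works.
The match spans [0:7] → ' -tuy32'.

' -tuy32'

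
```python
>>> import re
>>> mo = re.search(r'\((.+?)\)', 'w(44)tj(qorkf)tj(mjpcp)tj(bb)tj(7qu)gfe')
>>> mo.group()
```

A `+?`/`*?`/`{m,n}?` starts at its minimum and grows only as far as needed for what follows to match.
`search` walks the string left to right and returns the first match it finds.
The match spans [1:5] → '(44)'.
Captured: group 1 = '44'.

'(44)'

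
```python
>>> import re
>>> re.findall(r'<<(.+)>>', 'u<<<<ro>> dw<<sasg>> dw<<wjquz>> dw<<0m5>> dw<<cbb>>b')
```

Scanning left to right: at [1:52] match '<<<<ro>> dw<<sasg>> dw<<wjquz>> dw<<0m5>> dw<<cbb>>', group 1 = '<<ro>> dw<<sasg>> dw<<wjquz>> dw<<0m5>> dw<<cbb'.
Because there's exactly one group, `findall` drops the full match and keeps group 1 from the one hit.

['<<ro>> dw<<sasg>> dw<<wjquz>> dw<<0m5>> dw<<cbb']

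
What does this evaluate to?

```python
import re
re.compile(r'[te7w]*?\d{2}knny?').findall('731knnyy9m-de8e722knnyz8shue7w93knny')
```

['731knny', 'e722knny', 'e7w93knny']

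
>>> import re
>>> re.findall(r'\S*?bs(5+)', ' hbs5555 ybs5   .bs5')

['5555', '5', '5']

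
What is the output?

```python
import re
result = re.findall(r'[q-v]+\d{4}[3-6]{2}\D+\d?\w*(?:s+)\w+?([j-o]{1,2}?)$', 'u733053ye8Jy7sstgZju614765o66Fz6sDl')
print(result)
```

['l']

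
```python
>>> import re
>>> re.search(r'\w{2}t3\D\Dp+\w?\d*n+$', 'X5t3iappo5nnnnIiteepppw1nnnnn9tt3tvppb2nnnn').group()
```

'9tt3tvppb2nnnn'

The pattern matches exactly 2 of a word character, then the literal 't3', then a non-digit; then a non-digit, then one or more of a literal 'p', then optionally a word character; then zero or more of a digit, then one or more of the literal 'n'; then anchored at the end.
The match spans [29:43] → '9tt3tvppb2nnnn'.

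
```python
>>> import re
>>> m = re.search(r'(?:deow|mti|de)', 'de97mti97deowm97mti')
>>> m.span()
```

`re.search` scans for the first position where the pattern succeeds.
The match spans [0:2] → 'de'.

(0, 2)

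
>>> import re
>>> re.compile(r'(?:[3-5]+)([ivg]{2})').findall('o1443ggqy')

Pattern: one or more of a character in [3-5] (non-capturing group); then exactly 2 of one of [ivg] (captured).
Scanning left to right: at [2:7] match '443gg', group 1 = 'gg'.
Because there's exactly one group, `findall` drops the full match and keeps group 1 from the one hit.

['gg']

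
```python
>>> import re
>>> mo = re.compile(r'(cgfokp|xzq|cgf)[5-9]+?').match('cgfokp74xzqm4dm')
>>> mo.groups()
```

('cgfokp',)

The match spans [0:7] → 'cgfokp7'.
Captured: group 1 = 'cgfokp'.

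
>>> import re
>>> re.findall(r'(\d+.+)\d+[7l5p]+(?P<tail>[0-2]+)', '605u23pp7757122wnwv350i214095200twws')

[('605u23pp7757122wnwv350i2140', '200')]

Multiple groups make `findall` return tuples — one 2-tuple for the one match.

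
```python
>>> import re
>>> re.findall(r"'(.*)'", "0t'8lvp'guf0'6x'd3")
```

["8lvp'guf0'6x"]

Scanning left to right: at [2:16] match "'8lvp'guf0'6x'", group 1 = "8lvp'guf0'6x".
`findall` collects group 1 from the one match (1 total).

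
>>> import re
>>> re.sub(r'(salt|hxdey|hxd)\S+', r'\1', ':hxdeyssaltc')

Alternation isn't longest-match — the leftmost alternative that fits at this position is chosen.
Matches: at [1:12] → 'hxdeyssaltc'.
`\1` in the replacement pulls in group 1's text for each match.

':hxdey'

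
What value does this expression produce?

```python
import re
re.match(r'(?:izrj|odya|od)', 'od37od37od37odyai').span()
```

(0, 2)

With `match`, the pattern is implicitly anchored at the beginning.
The match spans [0:2] → 'od'.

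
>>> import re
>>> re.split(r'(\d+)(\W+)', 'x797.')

The pattern matches one or more of a digit (captured); then one or more of a non-word character (captured).
Matches to split on: at [1:5] → '797.'.
The group in the pattern means `split` returns the separators' captures alongside the pieces.

['x', '797', '.', '']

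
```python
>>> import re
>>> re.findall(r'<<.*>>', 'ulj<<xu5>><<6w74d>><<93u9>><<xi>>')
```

Matches: at [3:33] → '<<xu5>><<6w74d>><<93u9>><<xi>>'.
With no groups in the pattern, `findall` gives back each whole match — 1 here.

['<<xu5>><<6w74d>><<93u9>><<xi>>']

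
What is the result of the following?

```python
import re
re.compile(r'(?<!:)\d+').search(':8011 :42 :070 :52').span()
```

(2, 5)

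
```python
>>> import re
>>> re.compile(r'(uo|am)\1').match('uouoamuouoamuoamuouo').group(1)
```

'uo'

The match spans [0:4] → 'uouo'.
Captured: group 1 = 'uo'.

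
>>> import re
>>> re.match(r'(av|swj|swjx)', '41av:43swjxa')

None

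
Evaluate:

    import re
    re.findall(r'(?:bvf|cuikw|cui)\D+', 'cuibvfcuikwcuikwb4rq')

['cuibvfcuikwcuikwb']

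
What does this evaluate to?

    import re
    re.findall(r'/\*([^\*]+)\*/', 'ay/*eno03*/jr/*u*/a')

Scanning left to right: at [2:11] match '/*eno03*/', group 1 = 'eno03'; at [13:18] match '/*u*/', group 1 = 'u'.
Because there's exactly one group, `findall` drops the full match and keeps group 1 from each hit.

['eno03', 'u']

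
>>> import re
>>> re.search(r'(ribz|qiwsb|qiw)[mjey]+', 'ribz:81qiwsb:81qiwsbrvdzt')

None

Here nothing in the string fits, so the call returns None.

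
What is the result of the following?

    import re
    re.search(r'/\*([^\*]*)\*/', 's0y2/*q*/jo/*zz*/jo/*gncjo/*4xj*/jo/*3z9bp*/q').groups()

('q',)

The match spans [4:9] → '/*q*/'.
Captured: group 1 = 'q'.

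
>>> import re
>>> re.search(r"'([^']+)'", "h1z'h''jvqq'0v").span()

(3, 6)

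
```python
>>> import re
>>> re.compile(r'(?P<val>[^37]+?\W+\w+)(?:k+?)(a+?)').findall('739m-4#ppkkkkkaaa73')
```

[('9m-4#ppkkkk', 'a')]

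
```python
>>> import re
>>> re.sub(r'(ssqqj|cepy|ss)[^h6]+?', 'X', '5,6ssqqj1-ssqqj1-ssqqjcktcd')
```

Branches in `(...|...)` are attempted left-to-right; the first branch that allows the whole pattern to succeed is taken.
Matches: at [3:9] → 'ssqqj1'; at [10:16] → 'ssqqj1'; at [17:23] → 'ssqqjc'.
Every occurrence is swapped for 'X'.

'5,6X-X-Xktcd'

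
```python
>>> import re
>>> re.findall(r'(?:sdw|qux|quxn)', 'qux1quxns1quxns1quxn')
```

['qux', 'qux', 'qux', 'qux']

The regex engine tests alternatives in the order written; an earlier branch that matches wins even if a later one would match more.
Matches: at [0:3] → 'qux'; at [4:7] → 'qux'; at [10:13] → 'qux'; at [16:19] → 'qux'.
`findall` yields the raw match text (4 of them) because the pattern has no groups.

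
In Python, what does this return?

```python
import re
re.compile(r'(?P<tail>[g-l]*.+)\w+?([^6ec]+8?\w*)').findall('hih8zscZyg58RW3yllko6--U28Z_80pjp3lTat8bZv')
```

[('hih8zscZyg58RW3yllko6--U28Z_80pjp3lTat8b', 'v')]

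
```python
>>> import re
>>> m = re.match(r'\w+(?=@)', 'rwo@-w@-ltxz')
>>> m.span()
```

The lookaround is zero-width — it requires the adjacent text to match without consuming it, so the asserted text isn't part of the match.
`re.match` won't scan ahead — the pattern has to work from the very first character.
The match spans [0:3] → 'rwo'.

(0, 3)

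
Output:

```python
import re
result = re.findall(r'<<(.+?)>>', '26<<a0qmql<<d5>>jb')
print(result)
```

['a0qmql<<d5']

Matches: at [2:16] match '<<a0qmql<<d5>>', group 1 = 'a0qmql<<d5'.
One capturing group, so `findall` returns just the captured substring from the one match — 1 in all.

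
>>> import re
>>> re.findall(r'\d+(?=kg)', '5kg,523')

The positive lookaround only admits positions where the adjacent text matches; those characters stay outside the span.
No capturing groups, so `findall` returns the 1 full match string.

['5']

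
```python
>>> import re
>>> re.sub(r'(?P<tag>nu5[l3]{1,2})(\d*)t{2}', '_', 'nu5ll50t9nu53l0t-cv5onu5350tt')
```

Each match is replaced by '_'.

'nu5ll50t9nu53l0t-cv5o_'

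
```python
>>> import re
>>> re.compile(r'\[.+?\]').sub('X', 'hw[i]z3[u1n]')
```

Every occurrence is swapped for 'X'.

'hwXz3X'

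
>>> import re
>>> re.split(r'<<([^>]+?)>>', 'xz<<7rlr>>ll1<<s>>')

['xz', '7rlr', 'll1', 's', '']

Matches to split on: at [2:10] → '<<7rlr>>'; at [13:18] → '<<s>>'.
The group in the pattern means `split` returns the separators' captures alongside the pieces.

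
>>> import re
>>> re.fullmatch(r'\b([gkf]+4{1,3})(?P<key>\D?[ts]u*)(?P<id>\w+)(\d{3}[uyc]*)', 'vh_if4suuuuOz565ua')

The pattern matches a word boundary (`\b`, zero-width); then one or more of one of [gkf], then 1 to 3 of a literal '4' (captured); then optionally a non-digit, then one of [ts], then zero or more of the literal 'u' (captured as 'key'); then one or more of a word character (captured as 'id'); then exactly 3 of a digit, then zero or more of one of [uyc] (captured).
`fullmatch` succeeds only if the pattern covers the string from start to end.
Here the string isn't matched end-to-end, so the call returns None.

None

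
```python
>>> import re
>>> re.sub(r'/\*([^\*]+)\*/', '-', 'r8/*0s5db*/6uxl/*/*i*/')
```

'r8-6uxl/*-'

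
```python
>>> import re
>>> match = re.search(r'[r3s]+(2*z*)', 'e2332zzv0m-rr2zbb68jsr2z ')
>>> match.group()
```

'332zz'

The pattern matches one or more of one of [r3s]; then zero or more of the literal '2', then zero or more of the literal 'z' (captured).
Unlike `match`, `search` isn't anchored — it looks for the pattern anywhere in the string.
The match spans [2:7] → '332zz'.
Captured: group 1 = '2zz'.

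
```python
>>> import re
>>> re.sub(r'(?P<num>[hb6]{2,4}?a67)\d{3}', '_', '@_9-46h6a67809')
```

`sub` substitutes '_' at each match site.

'@_9-4_'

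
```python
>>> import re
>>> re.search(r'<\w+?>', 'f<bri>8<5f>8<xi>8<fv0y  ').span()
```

(1, 6)

`re.search` scans for the first position where the pattern succeeds.
The match spans [1:6] → '<bri>'.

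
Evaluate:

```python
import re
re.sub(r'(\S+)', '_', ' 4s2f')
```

This matches one or more of a non-whitespace character (captured).
Each match is replaced by '_'.

' _'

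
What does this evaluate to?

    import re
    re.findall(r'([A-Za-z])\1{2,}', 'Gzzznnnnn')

['z', 'n']

`\1` is not a pattern — it's the concrete string captured by group 1, re-applied verbatim.
Scanning left to right: at [1:4] match 'zzz', group 1 = 'z'; at [4:9] match 'nnnnn', group 1 = 'n'.
One capturing group, so `findall` returns just the captured substring from each match — 2 in all.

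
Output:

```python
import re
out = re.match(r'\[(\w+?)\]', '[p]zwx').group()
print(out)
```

With `match`, the pattern is implicitly anchored at the beginning.
The match spans [0:3] → '[p]'.
Captured: group 1 = 'p'.

[p]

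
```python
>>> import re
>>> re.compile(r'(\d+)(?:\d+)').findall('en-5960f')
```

`findall` collects group 1 from the one match (1 total).

['596']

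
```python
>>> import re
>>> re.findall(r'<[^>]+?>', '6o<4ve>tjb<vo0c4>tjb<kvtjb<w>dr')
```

['<4ve>', '<vo0c4>', '<kvtjb<w>']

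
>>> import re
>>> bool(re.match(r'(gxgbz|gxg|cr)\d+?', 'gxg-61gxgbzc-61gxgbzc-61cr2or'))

`re.match` only tries the pattern at the start of the string.
Here the string doesn't start with a match, so the call returns None, and `bool(None)` is False.

False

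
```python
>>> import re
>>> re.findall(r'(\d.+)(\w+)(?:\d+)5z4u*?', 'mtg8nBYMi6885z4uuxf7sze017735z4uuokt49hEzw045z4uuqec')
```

Pattern: a digit, then one or more of any character (captured); then one or more of a word character (captured); then one or more of a digit (non-capturing group); then the literal '5z4', then zero or more of a literal 'u' (lazy).
Walking the string: at [3:47] match '8nBYMi6885z4uuxf7sze017735z4uuokt49hEzw045z4', groups = ('8nBYMi6885z4uuxf7sze017735z4uuokt49hEzw', '0').
With 2 capturing groups, `findall` returns a 2-tuple per match.

[('8nBYMi6885z4uuxf7sze017735z4uuokt49hEzw', '0')]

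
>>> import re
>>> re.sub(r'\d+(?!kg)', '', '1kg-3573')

'1kg-'

Because the assertion is negative and zero-width, positions next to the forbidden text are skipped.
Matches: at [4:8] → '3573'.
`sub` substitutes '' at each match site.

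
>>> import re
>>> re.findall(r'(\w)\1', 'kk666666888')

The backreference `\1` re-matches whatever the first group consumed, character for character.
Scanning left to right: at [0:2] match 'kk', group 1 = 'k'; at [2:4] match '66', group 1 = '6'; at [4:6] match '66', group 1 = '6'; at [6:8] match '66', group 1 = '6'; at [8:10] match '88', group 1 = '8'.
With a single group, `findall` returns only what that group captured — 5 items.

['k', '6', '6', '6', '8']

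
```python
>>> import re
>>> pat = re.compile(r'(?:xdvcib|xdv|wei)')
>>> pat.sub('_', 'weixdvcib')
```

'__'

`|` is ordered: at each position the engine commits to the first alternative that works.
Matches: at [0:3] → 'wei'; at [3:9] → 'xdvcib'.
Every occurrence is swapped for '_'.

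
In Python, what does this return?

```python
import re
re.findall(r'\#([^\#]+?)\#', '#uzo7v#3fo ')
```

With a single group, `findall` returns only what that group captured — 1 item.

['uzo7v']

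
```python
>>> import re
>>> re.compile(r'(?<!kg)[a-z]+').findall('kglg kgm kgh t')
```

`(?!…)`/`(?<!…)` only lets a position through if the neighbouring text does NOT match; no characters are consumed.
Scanning left to right: at [0:4] → 'kglg'; at [5:8] → 'kgm'; at [9:12] → 'kgh'; at [13:14] → 't'.
Since nothing is captured, `findall` lists the 4 matched substrings directly.

['kglg', 'kgm', 'kgh', 't']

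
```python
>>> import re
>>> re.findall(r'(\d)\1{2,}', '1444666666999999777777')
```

`\1` is not a pattern — it's the concrete string captured by group 1, re-applied verbatim.
Matches: at [1:4] match '444', group 1 = '4'; at [4:10] match '666666', group 1 = '6'; at [10:16] match '999999', group 1 = '9'; at [16:22] match '777777', group 1 = '7'.
One capturing group, so `findall` returns just the captured substring from each match — 4 in all.

['4', '6', '9', '7']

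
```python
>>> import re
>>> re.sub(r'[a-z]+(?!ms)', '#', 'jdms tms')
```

`(?!…)`/`(?<!…)` only lets a position through if the neighbouring text does NOT match; no characters are consumed.
Matches: at [0:4] → 'jdms'; at [5:8] → 'tms'.
`sub` substitutes '#' at each match site.

'# #'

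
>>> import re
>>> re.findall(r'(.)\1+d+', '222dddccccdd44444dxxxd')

['2', 'c', '4', 'x']

After group 1 captures some text, `\1` only succeeds where that same text appears again.
Walking the string: at [0:6] match '222ddd', group 1 = '2'; at [6:12] match 'ccccdd', group 1 = 'c'; at [12:18] match '44444d', group 1 = '4'; at [18:22] match 'xxxd', group 1 = 'x'.
With a single group, `findall` returns only what that group captured — 4 items.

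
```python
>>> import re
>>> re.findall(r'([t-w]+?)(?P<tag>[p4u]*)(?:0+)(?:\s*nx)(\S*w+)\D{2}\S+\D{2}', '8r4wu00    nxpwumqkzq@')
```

[('w', 'u', 'pw')]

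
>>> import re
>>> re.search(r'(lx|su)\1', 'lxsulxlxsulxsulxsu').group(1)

'lx'

The match spans [4:8] → 'lxlx'.
Captured: group 1 = 'lx'.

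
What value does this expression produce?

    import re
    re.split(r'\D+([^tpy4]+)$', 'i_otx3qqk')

The pattern matches one or more of a non-digit; then one or more of any character except [tpy4] (captured); then anchored at the end.
Matches to split on: at [0:9] → 'i_otx3qqk'.
`re.split` interleaves the captured-group text with the surrounding fragments.

['', '3qqk', '']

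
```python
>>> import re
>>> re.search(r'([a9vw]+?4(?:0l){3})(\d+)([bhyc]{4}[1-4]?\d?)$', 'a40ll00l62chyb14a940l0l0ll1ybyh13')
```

This matches one or more of one of [a9vw] (lazy), then the literal '4', then the literal '0l' repeated 3 times (captured); then one or more of a digit (captured); then exactly 4 of one of [bhyc], then optionally a character in [1-4], then optionally a digit (captured); then anchored at the end.
`search` walks the string left to right and returns the first match it finds.
Here the pattern never matches, so the call returns None.

None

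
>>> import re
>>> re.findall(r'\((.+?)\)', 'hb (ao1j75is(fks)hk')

Walking the string: at [3:17] match '(ao1j75is(fks)', group 1 = 'ao1j75is(fks'.
`findall` collects group 1 from the one match (1 total).

['ao1j75is(fks']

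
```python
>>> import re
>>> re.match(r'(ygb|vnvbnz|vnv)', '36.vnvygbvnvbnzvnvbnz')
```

None

`re.match` won't scan ahead — the pattern has to work from the very first character.
Here position 0 doesn't satisfy it, so the call returns None.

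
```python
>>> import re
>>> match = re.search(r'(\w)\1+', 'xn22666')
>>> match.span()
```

(2, 4)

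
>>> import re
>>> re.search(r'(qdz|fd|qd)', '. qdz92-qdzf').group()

The regex engine tests alternatives in the order written; an earlier branch that matches wins even if a later one would match more.
The match spans [2:5] → 'qdz'.

'qdz'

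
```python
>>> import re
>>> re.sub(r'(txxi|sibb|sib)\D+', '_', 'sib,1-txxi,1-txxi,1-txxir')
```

`sub` substitutes '_' at each match site.

'_1-_1-_1-_'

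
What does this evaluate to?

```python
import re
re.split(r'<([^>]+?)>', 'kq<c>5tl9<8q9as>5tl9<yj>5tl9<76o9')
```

['kq', 'c', '5tl9', '8q9as', '5tl9', 'yj', '5tl9<76o9']

With a capturing group present, the delimiter's captured portion is kept in the result list.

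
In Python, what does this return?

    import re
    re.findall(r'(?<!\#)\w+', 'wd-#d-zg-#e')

['wd', 'zg']

Because the assertion is negative and zero-width, positions next to the forbidden text are skipped.
With no groups in the pattern, `findall` gives back each whole match — 2 here.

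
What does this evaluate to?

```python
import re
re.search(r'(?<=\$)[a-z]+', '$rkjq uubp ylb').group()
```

Lookahead/lookbehind check context without consuming it, so the matched span excludes the asserted characters.
`search` walks the string left to right and returns the first match it finds.
The match spans [1:5] → 'rkjq'.

'rkjq'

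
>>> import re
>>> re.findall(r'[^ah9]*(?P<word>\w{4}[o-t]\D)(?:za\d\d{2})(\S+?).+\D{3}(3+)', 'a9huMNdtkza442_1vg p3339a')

[('uMNdtk', '_', '333')]

The pattern matches zero or more of any character except [ah9]; then exactly 4 of a word character, then a character in [o-t], then a non-digit (captured as 'word'); then the literal 'za', then a digit, then exactly 2 of a digit (non-capturing group); then one or more of a non-whitespace character (lazy) (captured); then one or more of any character, then exactly 3 of a non-digit; then one or more of a literal '3' (captured).
Walking the string: at [3:23] match 'uMNdtkza442_1vg p333', groups = ('uMNdtk', '_', '333').
`findall` packs the 3 group values into a tuple for every match.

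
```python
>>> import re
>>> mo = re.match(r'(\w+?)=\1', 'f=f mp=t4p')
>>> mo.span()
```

(0, 3)

`\1` has to match the exact text group 1 already captured.
`match` is anchored at position 0; if the pattern doesn't fit there, it returns None.
The match spans [0:3] → 'f=f'.
Captured: group 1 = 'f'.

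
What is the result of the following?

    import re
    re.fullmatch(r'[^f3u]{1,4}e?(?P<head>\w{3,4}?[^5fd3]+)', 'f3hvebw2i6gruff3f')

None

For `fullmatch`, every character of the input must be accounted for by the pattern.
Here there's no way to consume every character, so the call returns None.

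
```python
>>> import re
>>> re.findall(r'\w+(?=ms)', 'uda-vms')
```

['v']

The lookaround is zero-width — it requires the adjacent text to match without consuming it, so the asserted text isn't part of the match.
`findall` yields the raw match text (1 of them) because the pattern has no groups.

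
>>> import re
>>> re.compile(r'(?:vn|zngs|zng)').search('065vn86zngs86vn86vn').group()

`re.search` scans for the first position where the pattern succeeds.
The match spans [3:5] → 'vn'.

'vn'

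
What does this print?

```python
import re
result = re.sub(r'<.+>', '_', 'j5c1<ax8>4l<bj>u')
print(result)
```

j5c1_u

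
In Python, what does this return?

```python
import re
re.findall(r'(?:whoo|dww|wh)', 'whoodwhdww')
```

['whoo', 'wh', 'dww']

Alternation tries branches left to right and keeps the first one that lets the overall match succeed at that position.
No capturing groups, so `findall` returns the 3 full match strings.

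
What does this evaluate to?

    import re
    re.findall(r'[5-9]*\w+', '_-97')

['_', '97']

The pattern matches zero or more of a character in [5-9]; then one or more of a word character.
Matches: at [0:1] → '_'; at [2:4] → '97'.
With no groups in the pattern, `findall` gives back each whole match — 2 here.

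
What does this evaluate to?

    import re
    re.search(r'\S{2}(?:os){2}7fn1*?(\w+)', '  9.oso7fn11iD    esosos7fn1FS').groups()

('1FS',)

Pattern: exactly 2 of a non-whitespace character, then the literal 'os' repeated 2 times; then the literal '7fn', then zero or more of the literal '1' (lazy); then one or more of a word character (captured).
With the lazy modifier that quantifier settles for the fewest repetitions that let the rest of the pattern succeed (the atoms after it are unaffected and can still be greedy).
`re.search` scans for the first position where the pattern succeeds.
The match spans [18:30] → 'esosos7fn1FS'.
Captured: group 1 = '1FS'.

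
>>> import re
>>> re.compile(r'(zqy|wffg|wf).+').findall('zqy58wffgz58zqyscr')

['zqy']

With a single group, `findall` returns only what that group captured — 1 item.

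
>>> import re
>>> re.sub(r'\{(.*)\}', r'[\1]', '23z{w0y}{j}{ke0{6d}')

Matches: at [3:19] → '{w0y}{j}{ke0{6d}'.
The replacement refers to a captured group, so each match is rewritten using its own captured text.

'23z[w0y}{j}{ke0{6d]'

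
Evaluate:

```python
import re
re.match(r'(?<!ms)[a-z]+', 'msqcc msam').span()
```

(0, 5)

`(?!…)`/`(?<!…)` only lets a position through if the neighbouring text does NOT match; no characters are consumed.
`re.match` won't scan ahead — the pattern has to work from the very first character.
The match spans [0:5] → 'msqcc'.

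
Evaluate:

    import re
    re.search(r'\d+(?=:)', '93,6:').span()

(3, 4)

The `(?=…)`/`(?<=…)` assertion just peeks at neighbouring text; it doesn't advance the match position.
`re.search` tries every starting position until one works.
The match spans [3:4] → '6'.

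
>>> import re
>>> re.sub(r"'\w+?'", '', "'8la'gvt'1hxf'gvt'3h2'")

'gvtgvt'

Every occurrence is swapped for ''.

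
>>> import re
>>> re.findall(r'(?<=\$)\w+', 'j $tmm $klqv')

Lookahead/lookbehind check context without consuming it, so the matched span excludes the asserted characters.
Scanning left to right: at [3:6] → 'tmm'; at [8:12] → 'klqv'.
Since nothing is captured, `findall` lists the 2 matched substrings directly.

['tmm', 'klqv']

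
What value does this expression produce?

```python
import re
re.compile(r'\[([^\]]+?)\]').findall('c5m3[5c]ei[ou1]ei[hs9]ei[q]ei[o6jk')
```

['5c', 'ou1', 'hs9', 'q']

Matches: at [4:8] match '[5c]', group 1 = '5c'; at [10:15] match '[ou1]', group 1 = 'ou1'; at [17:22] match '[hs9]', group 1 = 'hs9'; at [24:27] match '[q]', group 1 = 'q'.
`findall` collects group 1 from each match (4 total).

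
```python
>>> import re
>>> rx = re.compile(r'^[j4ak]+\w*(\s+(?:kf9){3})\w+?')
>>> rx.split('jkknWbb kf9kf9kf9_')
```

With a capturing group present, the delimiter's captured portion is kept in the result list.

['', ' kf9kf9kf9', '']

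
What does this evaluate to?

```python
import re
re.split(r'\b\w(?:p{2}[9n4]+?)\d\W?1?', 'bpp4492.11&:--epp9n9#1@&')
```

The pattern matches a word boundary (`\b`, zero-width); then a word character; then exactly 2 of a literal 'p', then one or more of one of [9n4] (lazy) (non-capturing group); then a digit, then optionally a non-word character, then optionally a literal '1'.
With the lazy modifier that quantifier settles for the fewest repetitions that let the rest of the pattern succeed (the atoms after it are unaffected and can still be greedy).
Matches to split on: at [0:5] → 'bpp44'; at [14:22] → 'epp9n9#1'.
The string is cut at each match, leaving 3 pieces.

['', '92.11&:--', '@&']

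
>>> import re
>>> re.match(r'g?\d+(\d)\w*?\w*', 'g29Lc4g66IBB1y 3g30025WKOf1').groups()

Pattern: optionally a literal 'g', then one or more of a digit; then a digit (captured); then zero or more of a word character (lazy), then zero or more of a word character.
`re.match` won't scan ahead — the pattern has to work from the very first character.
The match spans [0:14] → 'g29Lc4g66IBB1y'.
Captured: group 1 = '9'.

('9',)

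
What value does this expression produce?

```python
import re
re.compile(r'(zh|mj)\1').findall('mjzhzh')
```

The backreference `\1` re-matches whatever the first group consumed, character for character.
Walking the string: at [2:6] match 'zhzh', group 1 = 'zh'.
`findall` collects group 1 from the one match (1 total).

['zh']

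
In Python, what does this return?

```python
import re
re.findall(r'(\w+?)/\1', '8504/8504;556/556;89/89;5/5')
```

After group 1 captures some text, `\1` only succeeds where that same text appears again.
Matches: at [0:9] match '8504/8504', group 1 = '8504'; at [10:17] match '556/556', group 1 = '556'; at [18:23] match '89/89', group 1 = '89'; at [24:27] match '5/5', group 1 = '5'.
With a single group, `findall` returns only what that group captured — 4 items.

['8504', '556', '89', '5']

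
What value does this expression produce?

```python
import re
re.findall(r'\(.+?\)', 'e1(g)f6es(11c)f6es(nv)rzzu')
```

Since nothing is captured, `findall` lists the 3 matched substrings directly.

['(g)', '(11c)', '(nv)']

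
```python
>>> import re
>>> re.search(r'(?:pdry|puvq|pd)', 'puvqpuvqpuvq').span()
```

(0, 4)

`search` walks the string left to right and returns the first match it finds.
The match spans [0:4] → 'puvq'.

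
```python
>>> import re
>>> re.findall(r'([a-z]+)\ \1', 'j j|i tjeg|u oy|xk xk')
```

['j', 'xk']

`\1` has to match the exact text group 1 already captured.
Walking the string: at [0:3] match 'j j', group 1 = 'j'; at [16:21] match 'xk xk', group 1 = 'xk'.
`findall` collects group 1 from each match (2 total).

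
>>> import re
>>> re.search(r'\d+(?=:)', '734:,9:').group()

The `(?=…)`/`(?<=…)` assertion just peeks at neighbouring text; it doesn't advance the match position.
The match spans [0:3] → '734'.

'734'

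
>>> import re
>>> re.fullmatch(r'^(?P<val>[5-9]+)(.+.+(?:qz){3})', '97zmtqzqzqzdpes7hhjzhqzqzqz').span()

(0, 27)

For `fullmatch`, every character of the input must be accounted for by the pattern.
The match spans [0:27] → '97zmtqzqzqzdpes7hhjzhqzqzqz'.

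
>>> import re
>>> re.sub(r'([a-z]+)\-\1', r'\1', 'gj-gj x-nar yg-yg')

A backreference is literal: `\1` must see the identical characters the first group matched.
The replacement refers to a captured group, so each match is rewritten using its own captured text.

'gj x-nar yg'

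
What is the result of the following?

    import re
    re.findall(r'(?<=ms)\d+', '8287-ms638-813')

['638']

Lookahead/lookbehind check context without consuming it, so the matched span excludes the asserted characters.
Scanning left to right: at [7:10] → '638'.
`findall` yields the raw match text (1 of them) because the pattern has no groups.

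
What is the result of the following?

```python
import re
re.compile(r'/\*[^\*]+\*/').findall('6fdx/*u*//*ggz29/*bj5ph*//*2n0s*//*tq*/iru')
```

['/*u*/', '/*bj5ph*/', '/*2n0s*/', '/*tq*/']

`findall` yields the raw match text (4 of them) because the pattern has no groups.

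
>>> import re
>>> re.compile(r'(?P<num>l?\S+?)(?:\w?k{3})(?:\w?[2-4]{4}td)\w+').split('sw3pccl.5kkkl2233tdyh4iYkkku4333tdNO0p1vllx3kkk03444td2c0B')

The `?` after the quantifier makes it lazy — it takes as little as possible before letting the rest of the pattern try.
With a capturing group present, the delimiter's captured portion is kept in the result list.

['', 'sw3pccl.', '']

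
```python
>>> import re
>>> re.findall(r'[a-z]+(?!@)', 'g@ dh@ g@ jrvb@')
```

['d', 'jrv']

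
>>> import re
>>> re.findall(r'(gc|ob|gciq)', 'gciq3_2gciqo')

['gc', 'gc']

Alternation tries branches left to right and keeps the first one that lets the overall match succeed at that position.
Matches: at [0:2] match 'gc', group 1 = 'gc'; at [7:9] match 'gc', group 1 = 'gc'.
One capturing group, so `findall` returns just the captured substring from each match — 2 in all.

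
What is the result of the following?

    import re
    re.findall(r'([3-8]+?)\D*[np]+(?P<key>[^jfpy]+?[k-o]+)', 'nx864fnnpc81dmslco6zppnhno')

The pattern matches one or more of a character in [3-8] (lazy) (captured); then zero or more of a non-digit, then one or more of one of [np]; then one or more of any character except [jfpy] (lazy), then one or more of a character in [k-o] (captured as 'key').
A non-greedy quantifier consumes as few characters as it can — just enough that the remainder of the pattern still matches from where it stops; whatever follows it matches normally.
Scanning left to right: at [2:14] match '864fnnpc81dm', groups = ('864', 'c81dm'); at [18:26] match '6zppnhno', groups = ('6', 'hno').
2 groups means each result is a tuple of 2 captured strings — 2 here.

[('864', 'c81dm'), ('6', 'hno')]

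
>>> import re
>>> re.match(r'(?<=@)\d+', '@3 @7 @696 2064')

None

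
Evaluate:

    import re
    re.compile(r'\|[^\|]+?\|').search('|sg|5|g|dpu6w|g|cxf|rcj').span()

The match spans [0:4] → '|sg|'.

(0, 4)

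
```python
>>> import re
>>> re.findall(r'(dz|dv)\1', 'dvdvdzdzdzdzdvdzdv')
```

`\1` has to match the exact text group 1 already captured.
Because there's exactly one group, `findall` drops the full match and keeps group 1 from each hit.

['dv', 'dz', 'dz']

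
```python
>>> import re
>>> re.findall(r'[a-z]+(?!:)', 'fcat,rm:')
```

['fcat', 'r']

`(?!…)`/`(?<!…)` only lets a position through if the neighbouring text does NOT match; no characters are consumed.
Scanning left to right: at [0:4] → 'fcat'; at [5:6] → 'r'.
No capturing groups, so `findall` returns the 2 full match strings.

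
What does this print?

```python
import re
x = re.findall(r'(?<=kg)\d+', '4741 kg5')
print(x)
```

The positive lookaround only admits positions where the adjacent text matches; those characters stay outside the span.
Matches: at [7:8] → '5'.
Since nothing is captured, `findall` lists the 1 matched substring directly.

['5']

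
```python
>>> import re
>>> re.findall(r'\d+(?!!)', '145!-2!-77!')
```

Because the assertion is negative and zero-width, positions next to the forbidden text are skipped.
With no groups in the pattern, `findall` gives back each whole match — 2 here.

['14', '7']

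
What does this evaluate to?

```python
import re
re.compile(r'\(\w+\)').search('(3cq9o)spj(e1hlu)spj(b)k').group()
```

'(3cq9o)'

The match spans [0:7] → '(3cq9o)'.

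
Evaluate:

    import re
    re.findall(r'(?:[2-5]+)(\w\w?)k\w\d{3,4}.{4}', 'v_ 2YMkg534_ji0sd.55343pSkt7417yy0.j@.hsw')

This matches one or more of a character in [2-5] (non-capturing group); then a word character, then optionally a word character (captured); then the literal 'k', then a word character; then 3 to 4 of a digit, then exactly 4 of any character.
`findall` collects group 1 from each match (2 total).

['YM', 'pS']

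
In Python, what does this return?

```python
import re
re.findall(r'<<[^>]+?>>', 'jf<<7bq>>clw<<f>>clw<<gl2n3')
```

['<<7bq>>', '<<f>>']

Scanning left to right: at [2:9] → '<<7bq>>'; at [12:17] → '<<f>>'.
With no groups in the pattern, `findall` gives back each whole match — 2 here.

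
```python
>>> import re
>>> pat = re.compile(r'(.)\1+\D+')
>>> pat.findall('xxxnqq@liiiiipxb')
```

`\1` has to match the exact text group 1 already captured.
Walking the string: at [0:16] match 'xxxnqq@liiiiipxb', group 1 = 'x'.
Because there's exactly one group, `findall` drops the full match and keeps group 1 from the one hit.

['x']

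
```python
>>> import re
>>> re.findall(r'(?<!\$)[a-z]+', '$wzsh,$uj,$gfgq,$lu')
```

Because the assertion is negative and zero-width, positions next to the forbidden text are skipped.
`findall` yields the raw match text (4 of them) because the pattern has no groups.

['zsh', 'j', 'fgq', 'u']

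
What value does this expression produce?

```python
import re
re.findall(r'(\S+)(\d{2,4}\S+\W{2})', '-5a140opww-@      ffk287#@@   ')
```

[('-5a1', '40opww-@  '), ('ffk2', '87#@@  ')]

Pattern: one or more of a non-whitespace character (captured); then 2 to 4 of a digit, then one or more of a non-whitespace character, then exactly 2 of a non-word character (captured).
`findall` packs the 2 group values into a tuple for every match.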